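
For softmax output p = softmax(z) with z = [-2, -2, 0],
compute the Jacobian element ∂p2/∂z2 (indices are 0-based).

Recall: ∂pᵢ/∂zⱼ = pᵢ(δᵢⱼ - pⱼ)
∂p2/∂z2 = 0.1676

p = softmax(z) = [0.1065, 0.1065, 0.787]
p2 = 0.787

∂p2/∂z2 = p2(1 - p2) = 0.787 × (1 - 0.787) = 0.1676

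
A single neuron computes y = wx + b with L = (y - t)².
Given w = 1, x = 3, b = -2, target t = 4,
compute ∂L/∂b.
∂L/∂b = -6

y = wx + b = (1)(3) + -2 = 1
∂L/∂y = 2(y - t) = 2(1 - 4) = -6
∂y/∂b = 1
∂L/∂b = ∂L/∂y · ∂y/∂b = -6 × 1 = -6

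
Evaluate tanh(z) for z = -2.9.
-0.994

tanh(-2.9) = (e^(-2.9) - e^(2.9))/(e^(-2.9) + e^(2.9)) = -0.994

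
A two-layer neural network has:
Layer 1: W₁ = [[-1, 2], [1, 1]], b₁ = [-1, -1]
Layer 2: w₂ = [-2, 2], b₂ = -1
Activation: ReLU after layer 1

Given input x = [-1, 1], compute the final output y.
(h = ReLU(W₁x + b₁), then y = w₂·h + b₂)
y = -5

Layer 1 pre-activation: z₁ = [2, -1]
After ReLU: h = [2, 0]
Layer 2 output: y = -2×2 + 2×0 + -1 = -5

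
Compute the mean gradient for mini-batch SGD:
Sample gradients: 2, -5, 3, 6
Average gradient = 1.5

Average = (1/4)(2 + -5 + 3 + 6) = 6/4 = 1.5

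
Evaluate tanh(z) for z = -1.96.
-0.9611

tanh(-1.96) = (e^(-1.96) - e^(1.96))/(e^(-1.96) + e^(1.96)) = -0.9611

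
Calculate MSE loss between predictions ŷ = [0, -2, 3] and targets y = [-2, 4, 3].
MSE = 13.33

MSE = (1/3)((0--2)² + (-2-4)² + (3-3)²) = (1/3)(4 + 36 + 0) = 13.33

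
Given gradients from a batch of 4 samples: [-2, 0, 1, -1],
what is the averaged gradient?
Average gradient = -0.5

Average = (1/4)(-2 + 0 + 1 + -1) = -2/4 = -0.5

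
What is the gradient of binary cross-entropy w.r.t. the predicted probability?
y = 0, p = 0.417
∂L/∂p = 1.715

∂L/∂p = -y/p + (1-y)/(1-p) = 0 + 1/0.583 = 1.715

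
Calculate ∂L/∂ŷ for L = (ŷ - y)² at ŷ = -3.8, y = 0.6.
∂L/∂ŷ = -8.8

∂L/∂ŷ = 2(ŷ - y) = 2(-3.8 - 0.6) = 2(-4.4) = -8.8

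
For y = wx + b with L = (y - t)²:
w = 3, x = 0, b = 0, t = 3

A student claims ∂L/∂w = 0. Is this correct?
Correct

y = (3)(0) + 0 = 0
∂L/∂y = 2(y - t) = 2(0 - 3) = -6
∂y/∂w = x = 0
∂L/∂w = -6 × 0 = 0

Claimed value: 0
Correct: The correct gradient is 0.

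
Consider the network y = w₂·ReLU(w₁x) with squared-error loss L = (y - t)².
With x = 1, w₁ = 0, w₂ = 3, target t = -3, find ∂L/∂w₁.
∂L/∂w₁ = 0

Forward pass:
z = w₁x = 0×1 = 0
h = ReLU(0) = 0
y = w₂h = 3×0 = 0

Backward pass:
∂L/∂y = 2(y - t) = 2(0 - -3) = 6
∂y/∂h = w₂ = 3
∂h/∂z = 0 (ReLU derivative)
∂z/∂w₁ = x = 1

∂L/∂w₁ = 6 × 3 × 0 × 1 = 0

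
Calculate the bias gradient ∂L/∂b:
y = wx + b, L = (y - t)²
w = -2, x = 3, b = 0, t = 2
∂L/∂b = -16

y = wx + b = (-2)(3) + 0 = -6
∂L/∂y = 2(y - t) = 2(-6 - 2) = -16
∂y/∂b = 1
∂L/∂b = ∂L/∂y · ∂y/∂b = -16 × 1 = -16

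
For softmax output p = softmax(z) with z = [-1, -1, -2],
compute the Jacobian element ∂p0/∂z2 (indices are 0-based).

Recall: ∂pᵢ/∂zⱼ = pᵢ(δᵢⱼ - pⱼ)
∂p0/∂z2 = -0.06561

p = softmax(z) = [0.4223, 0.4223, 0.1554]
p0 = 0.4223, p2 = 0.1554

∂p0/∂z2 = -p0 × p2 = -0.4223 × 0.1554 = -0.06561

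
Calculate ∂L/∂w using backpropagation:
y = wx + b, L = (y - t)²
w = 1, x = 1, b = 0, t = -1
∂L/∂w = 4

y = wx + b = (1)(1) + 0 = 1
∂L/∂y = 2(y - t) = 2(1 - -1) = 4
∂y/∂w = x = 1
∂L/∂w = ∂L/∂y · ∂y/∂w = 4 × 1 = 4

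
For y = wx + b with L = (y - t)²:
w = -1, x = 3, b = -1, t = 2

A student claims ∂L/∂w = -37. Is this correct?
Incorrect

y = (-1)(3) + -1 = -4
∂L/∂y = 2(y - t) = 2(-4 - 2) = -12
∂y/∂w = x = 3
∂L/∂w = -12 × 3 = -36

Claimed value: -37
Incorrect: The correct gradient is -36.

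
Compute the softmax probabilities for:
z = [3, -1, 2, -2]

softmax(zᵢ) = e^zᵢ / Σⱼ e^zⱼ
p = [0.7179, 0.0131, 0.2641, 0.0048]

exp(z) = [20.09, 0.3679, 7.389, 0.1353]
Sum = 27.98
p = [0.7179, 0.0131, 0.2641, 0.0048]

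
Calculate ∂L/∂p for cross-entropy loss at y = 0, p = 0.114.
∂L/∂p = 1.129

∂L/∂p = -y/p + (1-y)/(1-p) = 0 + 1/0.886 = 1.129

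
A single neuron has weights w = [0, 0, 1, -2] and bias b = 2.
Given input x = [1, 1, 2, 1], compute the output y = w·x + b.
y = 2

y = (0)(1) + (0)(1) + (1)(2) + (-2)(1) + 2 = 2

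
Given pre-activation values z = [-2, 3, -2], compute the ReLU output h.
h = [0, 3, 0]

ReLU applied element-wise: max(0,-2)=0, max(0,3)=3, max(0,-2)=0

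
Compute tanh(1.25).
0.8483

tanh(1.25) = (e^(1.25) - e^(-1.25))/(e^(1.25) + e^(-1.25)) = 0.8483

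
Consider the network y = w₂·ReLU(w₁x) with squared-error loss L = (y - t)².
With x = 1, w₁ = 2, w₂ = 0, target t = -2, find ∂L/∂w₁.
∂L/∂w₁ = 0

Forward pass:
z = w₁x = 2×1 = 2
h = ReLU(2) = 2
y = w₂h = 0×2 = 0

Backward pass:
∂L/∂y = 2(y - t) = 2(0 - -2) = 4
∂y/∂h = w₂ = 0
∂h/∂z = 1 (ReLU derivative)
∂z/∂w₁ = x = 1

∂L/∂w₁ = 4 × 0 × 1 × 1 = 0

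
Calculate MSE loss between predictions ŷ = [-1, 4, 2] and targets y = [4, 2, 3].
MSE = 10

MSE = (1/3)((-1-4)² + (4-2)² + (2-3)²) = (1/3)(25 + 4 + 1) = 10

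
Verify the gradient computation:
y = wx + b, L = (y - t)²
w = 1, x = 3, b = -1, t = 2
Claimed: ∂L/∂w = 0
Correct

y = (1)(3) + -1 = 2
∂L/∂y = 2(y - t) = 2(2 - 2) = 0
∂y/∂w = x = 3
∂L/∂w = 0 × 3 = 0

Claimed value: 0
Correct: The correct gradient is 0.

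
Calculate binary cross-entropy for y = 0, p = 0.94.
L = 2.813

L = -0·log(0.94) - 1·log(0.06) = -log(0.06) = 2.813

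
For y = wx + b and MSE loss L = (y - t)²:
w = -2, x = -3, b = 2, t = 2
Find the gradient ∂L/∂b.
∂L/∂b = 12

y = wx + b = (-2)(-3) + 2 = 8
∂L/∂y = 2(y - t) = 2(8 - 2) = 12
∂y/∂b = 1
∂L/∂b = ∂L/∂y · ∂y/∂b = 12 × 1 = 12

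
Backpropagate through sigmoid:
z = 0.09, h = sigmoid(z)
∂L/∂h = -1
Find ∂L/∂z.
∂L/∂z = -0.2495

σ(0.09) = 0.5225
σ'(0.09) = σ(0.09)(1 - σ(0.09)) = 0.5225 × 0.4775 = 0.2495
∂L/∂z = ∂L/∂h · σ'(z) = -1 × 0.2495 = -0.2495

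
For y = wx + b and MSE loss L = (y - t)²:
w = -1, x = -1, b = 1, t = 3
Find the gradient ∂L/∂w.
∂L/∂w = 2

y = wx + b = (-1)(-1) + 1 = 2
∂L/∂y = 2(y - t) = 2(2 - 3) = -2
∂y/∂w = x = -1
∂L/∂w = ∂L/∂y · ∂y/∂w = -2 × -1 = 2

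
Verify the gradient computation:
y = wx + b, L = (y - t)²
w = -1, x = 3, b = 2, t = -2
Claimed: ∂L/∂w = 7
Incorrect

y = (-1)(3) + 2 = -1
∂L/∂y = 2(y - t) = 2(-1 - -2) = 2
∂y/∂w = x = 3
∂L/∂w = 2 × 3 = 6

Claimed value: 7
Incorrect: The correct gradient is 6.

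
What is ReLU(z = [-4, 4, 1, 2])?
h = [0, 4, 1, 2]

ReLU applied element-wise: max(0,-4)=0, max(0,4)=4, max(0,1)=1, max(0,2)=2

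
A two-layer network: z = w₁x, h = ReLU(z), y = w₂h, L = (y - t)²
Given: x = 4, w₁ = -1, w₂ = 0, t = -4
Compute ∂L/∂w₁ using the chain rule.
∂L/∂w₁ = 0

Forward pass:
z = w₁x = -1×4 = -4
h = ReLU(-4) = 0
y = w₂h = 0×0 = 0

Backward pass:
∂L/∂y = 2(y - t) = 2(0 - -4) = 8
∂y/∂h = w₂ = 0
∂h/∂z = 0 (ReLU derivative)
∂z/∂w₁ = x = 4

∂L/∂w₁ = 8 × 0 × 0 × 4 = 0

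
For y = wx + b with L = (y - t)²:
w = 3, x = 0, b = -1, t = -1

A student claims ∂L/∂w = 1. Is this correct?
Incorrect

y = (3)(0) + -1 = -1
∂L/∂y = 2(y - t) = 2(-1 - -1) = 0
∂y/∂w = x = 0
∂L/∂w = 0 × 0 = 0

Claimed value: 1
Incorrect: The correct gradient is 0.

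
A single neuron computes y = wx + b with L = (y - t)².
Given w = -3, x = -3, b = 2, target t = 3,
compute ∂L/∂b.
∂L/∂b = 16

y = wx + b = (-3)(-3) + 2 = 11
∂L/∂y = 2(y - t) = 2(11 - 3) = 16
∂y/∂b = 1
∂L/∂b = ∂L/∂y · ∂y/∂b = 16 × 1 = 16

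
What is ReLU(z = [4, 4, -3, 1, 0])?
h = [4, 4, 0, 1, 0]

ReLU applied element-wise: max(0,4)=4, max(0,4)=4, max(0,-3)=0, max(0,1)=1, max(0,0)=0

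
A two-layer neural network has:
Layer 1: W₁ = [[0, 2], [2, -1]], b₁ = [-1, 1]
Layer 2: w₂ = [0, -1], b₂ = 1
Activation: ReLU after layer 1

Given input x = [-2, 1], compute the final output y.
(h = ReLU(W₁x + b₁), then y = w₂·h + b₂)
y = 1

Layer 1 pre-activation: z₁ = [1, -4]
After ReLU: h = [1, 0]
Layer 2 output: y = 0×1 + -1×0 + 1 = 1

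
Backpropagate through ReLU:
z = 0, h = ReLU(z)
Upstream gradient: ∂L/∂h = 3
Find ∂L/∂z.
∂L/∂z = 0

h = ReLU(0) = 0
At z = 0: ∂h/∂z = 0 (by convention)
∂L/∂z = ∂L/∂h · ∂h/∂z = 3 × 0 = 0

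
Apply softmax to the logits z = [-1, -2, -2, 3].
p = [0.0178, 0.0065, 0.0065, 0.9692]

exp(z) = [0.3679, 0.1353, 0.1353, 20.09]
Sum = 20.72
p = [0.0178, 0.0065, 0.0065, 0.9692]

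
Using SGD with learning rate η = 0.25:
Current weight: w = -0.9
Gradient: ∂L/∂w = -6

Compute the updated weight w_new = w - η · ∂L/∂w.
w_new = 0.6

w_new = w - η·∂L/∂w = -0.9 - 0.25×(-6) = -0.9 - (-1.5) = 0.6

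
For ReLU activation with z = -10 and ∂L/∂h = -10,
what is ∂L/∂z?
∂L/∂z = 0

h = ReLU(-10) = 0
Since z < 0: ∂h/∂z = 0
∂L/∂z = ∂L/∂h · ∂h/∂z = -10 × 0 = 0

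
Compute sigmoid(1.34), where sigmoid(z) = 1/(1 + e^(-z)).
0.7925

sigmoid(1.34) = 1/(1 + e^(-1.34)) = 1/(1 + 0.2618) = 0.7925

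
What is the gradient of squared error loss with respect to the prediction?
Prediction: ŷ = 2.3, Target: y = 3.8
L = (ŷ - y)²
∂L/∂ŷ = -3.0

∂L/∂ŷ = 2(ŷ - y) = 2(2.3 - 3.8) = 2(-1.5) = -3.0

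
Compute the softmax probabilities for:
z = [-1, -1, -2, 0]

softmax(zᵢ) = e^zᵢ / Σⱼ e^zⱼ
p = [0.1966, 0.1966, 0.0723, 0.5344]

exp(z) = [0.3679, 0.3679, 0.1353, 1]
Sum = 1.871
p = [0.1966, 0.1966, 0.0723, 0.5344]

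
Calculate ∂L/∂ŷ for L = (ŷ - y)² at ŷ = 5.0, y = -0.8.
∂L/∂ŷ = 11.6

∂L/∂ŷ = 2(ŷ - y) = 2(5.0 - -0.8) = 2(5.8) = 11.6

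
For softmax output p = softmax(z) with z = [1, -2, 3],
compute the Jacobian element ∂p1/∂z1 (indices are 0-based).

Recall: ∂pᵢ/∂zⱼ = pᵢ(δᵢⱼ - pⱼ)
∂p1/∂z1 = 0.005865

p = softmax(z) = [0.1185, 0.0059, 0.8756]
p1 = 0.0059

∂p1/∂z1 = p1(1 - p1) = 0.0059 × (1 - 0.0059) = 0.005865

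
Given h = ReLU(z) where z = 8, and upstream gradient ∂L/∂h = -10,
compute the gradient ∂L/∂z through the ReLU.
∂L/∂z = -10

h = ReLU(8) = 8
Since z > 0: ∂h/∂z = 1
∂L/∂z = ∂L/∂h · ∂h/∂z = -10 × 1 = -10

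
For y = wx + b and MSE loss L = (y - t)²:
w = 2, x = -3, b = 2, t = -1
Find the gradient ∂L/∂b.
∂L/∂b = -6

y = wx + b = (2)(-3) + 2 = -4
∂L/∂y = 2(y - t) = 2(-4 - -1) = -6
∂y/∂b = 1
∂L/∂b = ∂L/∂y · ∂y/∂b = -6 × 1 = -6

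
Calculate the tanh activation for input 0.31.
0.3004

tanh(0.31) = (e^(0.31) - e^(-0.31))/(e^(0.31) + e^(-0.31)) = 0.3004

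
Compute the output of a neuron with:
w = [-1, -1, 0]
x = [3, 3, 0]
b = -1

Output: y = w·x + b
y = -7

y = (-1)(3) + (-1)(3) + (0)(0) + -1 = -7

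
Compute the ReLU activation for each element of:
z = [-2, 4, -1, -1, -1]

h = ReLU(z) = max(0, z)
h = [0, 4, 0, 0, 0]

ReLU applied element-wise: max(0,-2)=0, max(0,4)=4, max(0,-1)=0, max(0,-1)=0, max(0,-1)=0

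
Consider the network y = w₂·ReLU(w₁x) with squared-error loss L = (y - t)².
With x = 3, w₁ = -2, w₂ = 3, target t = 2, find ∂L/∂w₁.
∂L/∂w₁ = 0

Forward pass:
z = w₁x = -2×3 = -6
h = ReLU(-6) = 0
y = w₂h = 3×0 = 0

Backward pass:
∂L/∂y = 2(y - t) = 2(0 - 2) = -4
∂y/∂h = w₂ = 3
∂h/∂z = 0 (ReLU derivative)
∂z/∂w₁ = x = 3

∂L/∂w₁ = -4 × 3 × 0 × 3 = 0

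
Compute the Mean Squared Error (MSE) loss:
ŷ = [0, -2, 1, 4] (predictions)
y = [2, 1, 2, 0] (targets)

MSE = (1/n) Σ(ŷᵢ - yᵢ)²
MSE = 7.5

MSE = (1/4)((0-2)² + (-2-1)² + (1-2)² + (4-0)²) = (1/4)(4 + 9 + 1 + 16) = 7.5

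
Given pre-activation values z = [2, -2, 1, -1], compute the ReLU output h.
h = [2, 0, 1, 0]

ReLU applied element-wise: max(0,2)=2, max(0,-2)=0, max(0,1)=1, max(0,-1)=0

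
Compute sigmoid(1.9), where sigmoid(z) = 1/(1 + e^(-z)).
0.8699

sigmoid(1.9) = 1/(1 + e^(-1.9)) = 1/(1 + 0.1496) = 0.8699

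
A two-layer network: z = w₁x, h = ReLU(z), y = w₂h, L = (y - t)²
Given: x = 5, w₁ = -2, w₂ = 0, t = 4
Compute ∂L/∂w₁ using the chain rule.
∂L/∂w₁ = 0

Forward pass:
z = w₁x = -2×5 = -10
h = ReLU(-10) = 0
y = w₂h = 0×0 = 0

Backward pass:
∂L/∂y = 2(y - t) = 2(0 - 4) = -8
∂y/∂h = w₂ = 0
∂h/∂z = 0 (ReLU derivative)
∂z/∂w₁ = x = 5

∂L/∂w₁ = -8 × 0 × 0 × 5 = 0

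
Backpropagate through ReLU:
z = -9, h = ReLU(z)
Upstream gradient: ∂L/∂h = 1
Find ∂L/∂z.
∂L/∂z = 0

h = ReLU(-9) = 0
Since z < 0: ∂h/∂z = 0
∂L/∂z = ∂L/∂h · ∂h/∂z = 1 × 0 = 0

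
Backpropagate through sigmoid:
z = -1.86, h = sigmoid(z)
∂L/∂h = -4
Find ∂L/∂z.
∂L/∂z = -0.4662

σ(-1.86) = 0.1347
σ'(-1.86) = σ(-1.86)(1 - σ(-1.86)) = 0.1347 × 0.8653 = 0.1166
∂L/∂z = ∂L/∂h · σ'(z) = -4 × 0.1166 = -0.4662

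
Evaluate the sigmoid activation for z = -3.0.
0.04743

sigmoid(-3.0) = 1/(1 + e^(3.0)) = 1/(1 + 20.09) = 0.04743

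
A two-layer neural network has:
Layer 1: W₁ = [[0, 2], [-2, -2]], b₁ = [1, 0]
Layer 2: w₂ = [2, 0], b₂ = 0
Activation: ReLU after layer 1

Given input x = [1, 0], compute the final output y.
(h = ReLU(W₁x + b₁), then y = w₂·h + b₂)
y = 2

Layer 1 pre-activation: z₁ = [1, -2]
After ReLU: h = [1, 0]
Layer 2 output: y = 2×1 + 0×0 + 0 = 2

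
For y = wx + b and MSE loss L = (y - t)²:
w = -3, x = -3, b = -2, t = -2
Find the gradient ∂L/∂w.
∂L/∂w = -54

y = wx + b = (-3)(-3) + -2 = 7
∂L/∂y = 2(y - t) = 2(7 - -2) = 18
∂y/∂w = x = -3
∂L/∂w = ∂L/∂y · ∂y/∂w = 18 × -3 = -54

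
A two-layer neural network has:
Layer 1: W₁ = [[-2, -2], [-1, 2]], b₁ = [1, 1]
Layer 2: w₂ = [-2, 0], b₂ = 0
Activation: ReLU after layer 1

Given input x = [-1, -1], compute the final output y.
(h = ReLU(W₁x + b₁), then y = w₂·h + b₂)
y = -10

Layer 1 pre-activation: z₁ = [5, 0]
After ReLU: h = [5, 0]
Layer 2 output: y = -2×5 + 0×0 + 0 = -10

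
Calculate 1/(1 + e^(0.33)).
0.4182

sigmoid(-0.33) = 1/(1 + e^(0.33)) = 1/(1 + 1.391) = 0.4182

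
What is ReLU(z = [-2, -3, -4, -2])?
h = [0, 0, 0, 0]

ReLU applied element-wise: max(0,-2)=0, max(0,-3)=0, max(0,-4)=0, max(0,-2)=0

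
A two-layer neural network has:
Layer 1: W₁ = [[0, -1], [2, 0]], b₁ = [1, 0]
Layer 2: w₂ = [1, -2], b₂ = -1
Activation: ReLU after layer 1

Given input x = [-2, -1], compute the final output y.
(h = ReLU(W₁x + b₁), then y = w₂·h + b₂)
y = 1

Layer 1 pre-activation: z₁ = [2, -4]
After ReLU: h = [2, 0]
Layer 2 output: y = 1×2 + -2×0 + -1 = 1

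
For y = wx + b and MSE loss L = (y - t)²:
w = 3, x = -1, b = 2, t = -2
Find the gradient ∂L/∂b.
∂L/∂b = 2

y = wx + b = (3)(-1) + 2 = -1
∂L/∂y = 2(y - t) = 2(-1 - -2) = 2
∂y/∂b = 1
∂L/∂b = ∂L/∂y · ∂y/∂b = 2 × 1 = 2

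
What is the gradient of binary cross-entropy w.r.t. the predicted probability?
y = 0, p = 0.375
∂L/∂p = 1.6

∂L/∂p = -y/p + (1-y)/(1-p) = 0 + 1/0.625 = 1.6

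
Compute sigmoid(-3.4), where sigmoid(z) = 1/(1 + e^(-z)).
0.0323

sigmoid(-3.4) = 1/(1 + e^(3.4)) = 1/(1 + 29.96) = 0.0323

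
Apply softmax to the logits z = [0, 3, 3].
p = [0.0243, 0.4879, 0.4879]

exp(z) = [1, 20.09, 20.09]
Sum = 41.17
p = [0.0243, 0.4879, 0.4879]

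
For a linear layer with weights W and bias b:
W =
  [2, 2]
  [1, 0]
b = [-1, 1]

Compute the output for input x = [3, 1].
y = [7, 4]

Wx = [2×3 + 2×1, 1×3 + 0×1]
   = [8, 3]
y = Wx + b = [8 + -1, 3 + 1] = [7, 4]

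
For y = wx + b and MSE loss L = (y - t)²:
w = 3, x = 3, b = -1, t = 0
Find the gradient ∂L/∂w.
∂L/∂w = 48

y = wx + b = (3)(3) + -1 = 8
∂L/∂y = 2(y - t) = 2(8 - 0) = 16
∂y/∂w = x = 3
∂L/∂w = ∂L/∂y · ∂y/∂w = 16 × 3 = 48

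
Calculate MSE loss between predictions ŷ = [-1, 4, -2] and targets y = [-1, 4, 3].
MSE = 8.333

MSE = (1/3)((-1--1)² + (4-4)² + (-2-3)²) = (1/3)(0 + 0 + 25) = 8.333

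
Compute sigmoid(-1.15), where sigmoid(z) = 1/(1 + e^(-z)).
0.2405

sigmoid(-1.15) = 1/(1 + e^(1.15)) = 1/(1 + 3.158) = 0.2405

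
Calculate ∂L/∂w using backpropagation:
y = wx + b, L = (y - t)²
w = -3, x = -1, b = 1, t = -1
∂L/∂w = -10

y = wx + b = (-3)(-1) + 1 = 4
∂L/∂y = 2(y - t) = 2(4 - -1) = 10
∂y/∂w = x = -1
∂L/∂w = ∂L/∂y · ∂y/∂w = 10 × -1 = -10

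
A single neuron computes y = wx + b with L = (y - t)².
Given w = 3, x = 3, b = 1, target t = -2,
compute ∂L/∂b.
∂L/∂b = 24

y = wx + b = (3)(3) + 1 = 10
∂L/∂y = 2(y - t) = 2(10 - -2) = 24
∂y/∂b = 1
∂L/∂b = ∂L/∂y · ∂y/∂b = 24 × 1 = 24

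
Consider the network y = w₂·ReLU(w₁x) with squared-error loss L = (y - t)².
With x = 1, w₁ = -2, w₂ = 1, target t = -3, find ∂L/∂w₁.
∂L/∂w₁ = 0

Forward pass:
z = w₁x = -2×1 = -2
h = ReLU(-2) = 0
y = w₂h = 1×0 = 0

Backward pass:
∂L/∂y = 2(y - t) = 2(0 - -3) = 6
∂y/∂h = w₂ = 1
∂h/∂z = 0 (ReLU derivative)
∂z/∂w₁ = x = 1

∂L/∂w₁ = 6 × 1 × 0 × 1 = 0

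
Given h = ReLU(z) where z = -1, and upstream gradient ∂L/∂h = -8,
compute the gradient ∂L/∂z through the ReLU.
∂L/∂z = 0

h = ReLU(-1) = 0
Since z < 0: ∂h/∂z = 0
∂L/∂z = ∂L/∂h · ∂h/∂z = -8 × 0 = 0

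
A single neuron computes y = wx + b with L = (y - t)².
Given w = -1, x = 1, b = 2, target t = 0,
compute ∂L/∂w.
∂L/∂w = 2

y = wx + b = (-1)(1) + 2 = 1
∂L/∂y = 2(y - t) = 2(1 - 0) = 2
∂y/∂w = x = 1
∂L/∂w = ∂L/∂y · ∂y/∂w = 2 × 1 = 2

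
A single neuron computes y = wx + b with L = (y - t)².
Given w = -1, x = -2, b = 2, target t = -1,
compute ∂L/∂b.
∂L/∂b = 10

y = wx + b = (-1)(-2) + 2 = 4
∂L/∂y = 2(y - t) = 2(4 - -1) = 10
∂y/∂b = 1
∂L/∂b = ∂L/∂y · ∂y/∂b = 10 × 1 = 10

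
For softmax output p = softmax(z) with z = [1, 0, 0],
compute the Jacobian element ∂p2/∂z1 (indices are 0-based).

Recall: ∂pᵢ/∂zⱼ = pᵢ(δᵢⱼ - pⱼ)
∂p2/∂z1 = -0.04492

p = softmax(z) = [0.5761, 0.2119, 0.2119]
p2 = 0.2119, p1 = 0.2119

∂p2/∂z1 = -p2 × p1 = -0.2119 × 0.2119 = -0.04492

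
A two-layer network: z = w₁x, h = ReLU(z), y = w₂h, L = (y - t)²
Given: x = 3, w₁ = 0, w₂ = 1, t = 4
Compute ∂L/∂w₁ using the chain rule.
∂L/∂w₁ = 0

Forward pass:
z = w₁x = 0×3 = 0
h = ReLU(0) = 0
y = w₂h = 1×0 = 0

Backward pass:
∂L/∂y = 2(y - t) = 2(0 - 4) = -8
∂y/∂h = w₂ = 1
∂h/∂z = 0 (ReLU derivative)
∂z/∂w₁ = x = 3

∂L/∂w₁ = -8 × 1 × 0 × 3 = 0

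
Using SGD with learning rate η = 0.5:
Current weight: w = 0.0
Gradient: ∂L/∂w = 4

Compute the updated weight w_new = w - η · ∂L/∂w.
w_new = -2

w_new = w - η·∂L/∂w = 0.0 - 0.5×(4) = 0.0 - (2) = -2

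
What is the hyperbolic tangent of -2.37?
-0.9827

tanh(-2.37) = (e^(-2.37) - e^(2.37))/(e^(-2.37) + e^(2.37)) = -0.9827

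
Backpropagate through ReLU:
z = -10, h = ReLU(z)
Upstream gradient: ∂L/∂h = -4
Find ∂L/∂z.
∂L/∂z = 0

h = ReLU(-10) = 0
Since z < 0: ∂h/∂z = 0
∂L/∂z = ∂L/∂h · ∂h/∂z = -4 × 0 = 0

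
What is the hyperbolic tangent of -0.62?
-0.5511

tanh(-0.62) = (e^(-0.62) - e^(0.62))/(e^(-0.62) + e^(0.62)) = -0.5511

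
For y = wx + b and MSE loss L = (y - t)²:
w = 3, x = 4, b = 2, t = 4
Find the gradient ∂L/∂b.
∂L/∂b = 20

y = wx + b = (3)(4) + 2 = 14
∂L/∂y = 2(y - t) = 2(14 - 4) = 20
∂y/∂b = 1
∂L/∂b = ∂L/∂y · ∂y/∂b = 20 × 1 = 20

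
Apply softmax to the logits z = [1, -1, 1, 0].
p = [0.3995, 0.0541, 0.3995, 0.147]

exp(z) = [2.718, 0.3679, 2.718, 1]
Sum = 6.804
p = [0.3995, 0.0541, 0.3995, 0.147]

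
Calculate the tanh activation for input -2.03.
-0.9661

tanh(-2.03) = (e^(-2.03) - e^(2.03))/(e^(-2.03) + e^(2.03)) = -0.9661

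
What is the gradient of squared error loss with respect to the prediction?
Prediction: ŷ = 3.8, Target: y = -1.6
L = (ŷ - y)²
∂L/∂ŷ = 10.8

∂L/∂ŷ = 2(ŷ - y) = 2(3.8 - -1.6) = 2(5.4) = 10.8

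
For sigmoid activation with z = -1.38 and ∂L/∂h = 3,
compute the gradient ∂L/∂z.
∂L/∂z = 0.4818

σ(-1.38) = 0.201
σ'(-1.38) = σ(-1.38)(1 - σ(-1.38)) = 0.201 × 0.799 = 0.1606
∂L/∂z = ∂L/∂h · σ'(z) = 3 × 0.1606 = 0.4818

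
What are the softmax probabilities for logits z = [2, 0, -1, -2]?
p = [0.831, 0.1125, 0.0414, 0.0152]

exp(z) = [7.389, 1, 0.3679, 0.1353]
Sum = 8.892
p = [0.831, 0.1125, 0.0414, 0.0152]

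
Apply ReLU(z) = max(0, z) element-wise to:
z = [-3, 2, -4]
h = [0, 2, 0]

ReLU applied element-wise: max(0,-3)=0, max(0,2)=2, max(0,-4)=0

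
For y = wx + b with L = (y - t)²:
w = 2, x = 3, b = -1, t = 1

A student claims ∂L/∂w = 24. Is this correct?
Correct

y = (2)(3) + -1 = 5
∂L/∂y = 2(y - t) = 2(5 - 1) = 8
∂y/∂w = x = 3
∂L/∂w = 8 × 3 = 24

Claimed value: 24
Correct: The correct gradient is 24.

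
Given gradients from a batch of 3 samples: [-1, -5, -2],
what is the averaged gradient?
Average gradient = -2.667

Average = (1/3)(-1 + -5 + -2) = -8/3 = -2.667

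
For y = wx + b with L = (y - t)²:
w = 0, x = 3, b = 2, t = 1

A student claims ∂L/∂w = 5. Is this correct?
Incorrect

y = (0)(3) + 2 = 2
∂L/∂y = 2(y - t) = 2(2 - 1) = 2
∂y/∂w = x = 3
∂L/∂w = 2 × 3 = 6

Claimed value: 5
Incorrect: The correct gradient is 6.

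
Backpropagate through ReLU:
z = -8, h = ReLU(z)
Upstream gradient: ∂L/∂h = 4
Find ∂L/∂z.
∂L/∂z = 0

h = ReLU(-8) = 0
Since z < 0: ∂h/∂z = 0
∂L/∂z = ∂L/∂h · ∂h/∂z = 4 × 0 = 0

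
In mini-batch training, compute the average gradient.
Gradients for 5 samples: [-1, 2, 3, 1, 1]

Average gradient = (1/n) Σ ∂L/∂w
Average gradient = 1.2

Average = (1/5)(-1 + 2 + 3 + 1 + 1) = 6/5 = 1.2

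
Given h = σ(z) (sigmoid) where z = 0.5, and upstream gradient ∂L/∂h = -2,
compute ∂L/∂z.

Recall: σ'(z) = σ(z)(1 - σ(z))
∂L/∂z = -0.47

σ(0.5) = 0.6225
σ'(0.5) = σ(0.5)(1 - σ(0.5)) = 0.6225 × 0.3775 = 0.235
∂L/∂z = ∂L/∂h · σ'(z) = -2 × 0.235 = -0.47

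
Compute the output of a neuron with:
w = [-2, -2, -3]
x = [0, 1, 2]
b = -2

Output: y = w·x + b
y = -10

y = (-2)(0) + (-2)(1) + (-3)(2) + -2 = -10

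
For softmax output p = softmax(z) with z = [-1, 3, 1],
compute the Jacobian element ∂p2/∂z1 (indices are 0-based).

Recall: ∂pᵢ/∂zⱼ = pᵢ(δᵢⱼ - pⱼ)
∂p2/∂z1 = -0.1017

p = softmax(z) = [0.01588, 0.8668, 0.1173]
p2 = 0.1173, p1 = 0.8668

∂p2/∂z1 = -p2 × p1 = -0.1173 × 0.8668 = -0.1017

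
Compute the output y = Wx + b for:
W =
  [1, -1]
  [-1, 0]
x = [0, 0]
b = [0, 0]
y = [0, 0]

Wx = [1×0 + -1×0, -1×0 + 0×0]
   = [0, 0]
y = Wx + b = [0 + 0, 0 + 0] = [0, 0]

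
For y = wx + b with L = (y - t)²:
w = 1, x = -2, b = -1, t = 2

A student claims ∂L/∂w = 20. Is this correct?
Correct

y = (1)(-2) + -1 = -3
∂L/∂y = 2(y - t) = 2(-3 - 2) = -10
∂y/∂w = x = -2
∂L/∂w = -10 × -2 = 20

Claimed value: 20
Correct: The correct gradient is 20.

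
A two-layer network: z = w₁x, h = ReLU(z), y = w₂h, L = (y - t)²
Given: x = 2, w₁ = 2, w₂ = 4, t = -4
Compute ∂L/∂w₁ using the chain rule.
∂L/∂w₁ = 320

Forward pass:
z = w₁x = 2×2 = 4
h = ReLU(4) = 4
y = w₂h = 4×4 = 16

Backward pass:
∂L/∂y = 2(y - t) = 2(16 - -4) = 40
∂y/∂h = w₂ = 4
∂h/∂z = 1 (ReLU derivative)
∂z/∂w₁ = x = 2

∂L/∂w₁ = 40 × 4 × 1 × 2 = 320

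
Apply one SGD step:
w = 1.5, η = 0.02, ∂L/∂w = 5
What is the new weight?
w_new = 1.4

w_new = w - η·∂L/∂w = 1.5 - 0.02×(5) = 1.5 - (0.1) = 1.4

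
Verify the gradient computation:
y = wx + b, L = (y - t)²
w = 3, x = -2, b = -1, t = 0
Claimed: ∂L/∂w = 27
Incorrect

y = (3)(-2) + -1 = -7
∂L/∂y = 2(y - t) = 2(-7 - 0) = -14
∂y/∂w = x = -2
∂L/∂w = -14 × -2 = 28

Claimed value: 27
Incorrect: The correct gradient is 28.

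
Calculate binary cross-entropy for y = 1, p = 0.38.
L = 0.9676

L = -1·log(0.38) - 0·log(0.62) = -log(0.38) = 0.9676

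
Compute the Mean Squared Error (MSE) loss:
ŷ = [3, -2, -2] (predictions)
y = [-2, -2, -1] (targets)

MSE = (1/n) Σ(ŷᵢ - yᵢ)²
MSE = 8.667

MSE = (1/3)((3--2)² + (-2--2)² + (-2--1)²) = (1/3)(25 + 0 + 1) = 8.667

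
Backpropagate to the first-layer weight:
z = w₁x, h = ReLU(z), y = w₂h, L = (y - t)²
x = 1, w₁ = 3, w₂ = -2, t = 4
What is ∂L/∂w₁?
∂L/∂w₁ = 40

Forward pass:
z = w₁x = 3×1 = 3
h = ReLU(3) = 3
y = w₂h = -2×3 = -6

Backward pass:
∂L/∂y = 2(y - t) = 2(-6 - 4) = -20
∂y/∂h = w₂ = -2
∂h/∂z = 1 (ReLU derivative)
∂z/∂w₁ = x = 1

∂L/∂w₁ = -20 × -2 × 1 × 1 = 40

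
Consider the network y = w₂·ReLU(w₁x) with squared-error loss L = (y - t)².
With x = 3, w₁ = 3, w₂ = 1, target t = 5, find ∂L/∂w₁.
∂L/∂w₁ = 24

Forward pass:
z = w₁x = 3×3 = 9
h = ReLU(9) = 9
y = w₂h = 1×9 = 9

Backward pass:
∂L/∂y = 2(y - t) = 2(9 - 5) = 8
∂y/∂h = w₂ = 1
∂h/∂z = 1 (ReLU derivative)
∂z/∂w₁ = x = 3

∂L/∂w₁ = 8 × 1 × 1 × 3 = 24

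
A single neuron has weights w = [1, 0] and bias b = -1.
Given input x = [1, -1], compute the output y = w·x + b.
y = 0

y = (1)(1) + (0)(-1) + -1 = 0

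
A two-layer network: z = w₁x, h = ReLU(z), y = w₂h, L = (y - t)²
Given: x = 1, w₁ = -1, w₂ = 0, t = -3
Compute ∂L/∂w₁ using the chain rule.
∂L/∂w₁ = 0

Forward pass:
z = w₁x = -1×1 = -1
h = ReLU(-1) = 0
y = w₂h = 0×0 = 0

Backward pass:
∂L/∂y = 2(y - t) = 2(0 - -3) = 6
∂y/∂h = w₂ = 0
∂h/∂z = 0 (ReLU derivative)
∂z/∂w₁ = x = 1

∂L/∂w₁ = 6 × 0 × 0 × 1 = 0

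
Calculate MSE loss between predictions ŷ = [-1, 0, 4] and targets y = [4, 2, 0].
MSE = 15

MSE = (1/3)((-1-4)² + (0-2)² + (4-0)²) = (1/3)(25 + 4 + 16) = 15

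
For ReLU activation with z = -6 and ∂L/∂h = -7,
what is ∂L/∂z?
∂L/∂z = 0

h = ReLU(-6) = 0
Since z < 0: ∂h/∂z = 0
∂L/∂z = ∂L/∂h · ∂h/∂z = -7 × 0 = 0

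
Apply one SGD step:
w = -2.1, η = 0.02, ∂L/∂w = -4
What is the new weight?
w_new = -2.02

w_new = w - η·∂L/∂w = -2.1 - 0.02×(-4) = -2.1 - (-0.08) = -2.02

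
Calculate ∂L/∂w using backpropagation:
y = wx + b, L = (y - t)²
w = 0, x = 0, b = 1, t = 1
∂L/∂w = 0

y = wx + b = (0)(0) + 1 = 1
∂L/∂y = 2(y - t) = 2(1 - 1) = 0
∂y/∂w = x = 0
∂L/∂w = ∂L/∂y · ∂y/∂w = 0 × 0 = 0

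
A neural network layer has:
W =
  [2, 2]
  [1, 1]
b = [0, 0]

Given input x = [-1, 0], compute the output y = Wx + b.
y = [-2, -1]

Wx = [2×-1 + 2×0, 1×-1 + 1×0]
   = [-2, -1]
y = Wx + b = [-2 + 0, -1 + 0] = [-2, -1]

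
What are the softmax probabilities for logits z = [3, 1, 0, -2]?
p = [0.839, 0.1135, 0.0418, 0.0057]

exp(z) = [20.09, 2.718, 1, 0.1353]
Sum = 23.94
p = [0.839, 0.1135, 0.0418, 0.0057]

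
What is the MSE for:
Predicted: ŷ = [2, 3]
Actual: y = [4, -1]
MSE = 10

MSE = (1/2)((2-4)² + (3--1)²) = (1/2)(4 + 16) = 10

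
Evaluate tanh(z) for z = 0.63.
0.5581

tanh(0.63) = (e^(0.63) - e^(-0.63))/(e^(0.63) + e^(-0.63)) = 0.5581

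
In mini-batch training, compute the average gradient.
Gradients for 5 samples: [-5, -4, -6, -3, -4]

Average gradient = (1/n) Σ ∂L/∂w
Average gradient = -4.4

Average = (1/5)(-5 + -4 + -6 + -3 + -4) = -22/5 = -4.4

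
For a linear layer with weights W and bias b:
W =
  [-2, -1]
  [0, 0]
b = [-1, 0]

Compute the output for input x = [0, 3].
y = [-4, 0]

Wx = [-2×0 + -1×3, 0×0 + 0×3]
   = [-3, 0]
y = Wx + b = [-3 + -1, 0 + 0] = [-4, 0]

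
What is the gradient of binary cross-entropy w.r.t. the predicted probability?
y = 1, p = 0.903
∂L/∂p = -1.107

∂L/∂p = -y/p + (1-y)/(1-p) = -1/0.903 + 0 = -1.107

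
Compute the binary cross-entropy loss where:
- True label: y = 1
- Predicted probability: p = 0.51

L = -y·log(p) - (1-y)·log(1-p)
L = 0.6733

L = -1·log(0.51) - 0·log(0.49) = -log(0.51) = 0.6733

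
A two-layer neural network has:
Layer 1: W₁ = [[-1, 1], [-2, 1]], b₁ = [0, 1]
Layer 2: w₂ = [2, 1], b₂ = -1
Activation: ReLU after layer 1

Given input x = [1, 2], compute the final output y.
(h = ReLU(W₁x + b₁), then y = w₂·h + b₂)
y = 2

Layer 1 pre-activation: z₁ = [1, 1]
After ReLU: h = [1, 1]
Layer 2 output: y = 2×1 + 1×1 + -1 = 2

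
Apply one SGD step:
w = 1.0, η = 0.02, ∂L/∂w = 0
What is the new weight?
w_new = 1

w_new = w - η·∂L/∂w = 1.0 - 0.02×(0) = 1.0 - (0) = 1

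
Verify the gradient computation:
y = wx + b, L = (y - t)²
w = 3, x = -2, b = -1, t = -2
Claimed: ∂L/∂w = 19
Incorrect

y = (3)(-2) + -1 = -7
∂L/∂y = 2(y - t) = 2(-7 - -2) = -10
∂y/∂w = x = -2
∂L/∂w = -10 × -2 = 20

Claimed value: 19
Incorrect: The correct gradient is 20.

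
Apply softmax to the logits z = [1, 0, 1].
p = [0.4223, 0.1554, 0.4223]

exp(z) = [2.718, 1, 2.718]
Sum = 6.437
p = [0.4223, 0.1554, 0.4223]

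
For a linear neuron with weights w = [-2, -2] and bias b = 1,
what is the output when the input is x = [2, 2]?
y = -7

y = (-2)(2) + (-2)(2) + 1 = -7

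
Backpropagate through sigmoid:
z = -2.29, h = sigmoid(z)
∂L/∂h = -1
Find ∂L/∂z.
∂L/∂z = -0.0835

σ(-2.29) = 0.09195
σ'(-2.29) = σ(-2.29)(1 - σ(-2.29)) = 0.09195 × 0.908 = 0.0835
∂L/∂z = ∂L/∂h · σ'(z) = -1 × 0.0835 = -0.0835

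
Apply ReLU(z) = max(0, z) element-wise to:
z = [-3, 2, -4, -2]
h = [0, 2, 0, 0]

ReLU applied element-wise: max(0,-3)=0, max(0,2)=2, max(0,-4)=0, max(0,-2)=0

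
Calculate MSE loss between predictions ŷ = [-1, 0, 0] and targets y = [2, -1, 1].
MSE = 3.667

MSE = (1/3)((-1-2)² + (0--1)² + (0-1)²) = (1/3)(9 + 1 + 1) = 3.667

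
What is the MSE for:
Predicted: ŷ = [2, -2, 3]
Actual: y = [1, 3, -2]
MSE = 17

MSE = (1/3)((2-1)² + (-2-3)² + (3--2)²) = (1/3)(1 + 25 + 25) = 17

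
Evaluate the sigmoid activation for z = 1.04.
0.7389

sigmoid(1.04) = 1/(1 + e^(-1.04)) = 1/(1 + 0.3535) = 0.7389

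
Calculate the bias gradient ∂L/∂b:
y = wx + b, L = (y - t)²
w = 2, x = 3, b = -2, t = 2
∂L/∂b = 4

y = wx + b = (2)(3) + -2 = 4
∂L/∂y = 2(y - t) = 2(4 - 2) = 4
∂y/∂b = 1
∂L/∂b = ∂L/∂y · ∂y/∂b = 4 × 1 = 4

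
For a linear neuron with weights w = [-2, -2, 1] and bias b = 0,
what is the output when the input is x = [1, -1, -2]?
y = -2

y = (-2)(1) + (-2)(-1) + (1)(-2) + 0 = -2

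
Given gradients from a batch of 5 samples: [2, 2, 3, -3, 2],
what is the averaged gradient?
Average gradient = 1.2

Average = (1/5)(2 + 2 + 3 + -3 + 2) = 6/5 = 1.2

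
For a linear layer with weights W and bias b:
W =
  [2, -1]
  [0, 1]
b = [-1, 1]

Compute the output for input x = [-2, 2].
y = [-7, 3]

Wx = [2×-2 + -1×2, 0×-2 + 1×2]
   = [-6, 2]
y = Wx + b = [-6 + -1, 2 + 1] = [-7, 3]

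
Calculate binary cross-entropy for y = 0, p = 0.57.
L = 0.844

L = -0·log(0.57) - 1·log(0.43) = -log(0.43) = 0.844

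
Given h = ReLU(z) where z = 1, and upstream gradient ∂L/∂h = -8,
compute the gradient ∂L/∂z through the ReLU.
∂L/∂z = -8

h = ReLU(1) = 1
Since z > 0: ∂h/∂z = 1
∂L/∂z = ∂L/∂h · ∂h/∂z = -8 × 1 = -8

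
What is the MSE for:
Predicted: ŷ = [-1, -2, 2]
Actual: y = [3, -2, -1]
MSE = 8.333

MSE = (1/3)((-1-3)² + (-2--2)² + (2--1)²) = (1/3)(16 + 0 + 9) = 8.333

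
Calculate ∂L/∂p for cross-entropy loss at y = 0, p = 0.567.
∂L/∂p = 2.309

∂L/∂p = -y/p + (1-y)/(1-p) = 0 + 1/0.433 = 2.309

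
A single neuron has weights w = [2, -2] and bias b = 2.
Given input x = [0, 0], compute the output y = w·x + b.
y = 2

y = (2)(0) + (-2)(0) + 2 = 2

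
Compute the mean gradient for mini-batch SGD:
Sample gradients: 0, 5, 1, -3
Average gradient = 0.75

Average = (1/4)(0 + 5 + 1 + -3) = 3/4 = 0.75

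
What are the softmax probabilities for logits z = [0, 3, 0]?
p = [0.0453, 0.9094, 0.0453]

exp(z) = [1, 20.09, 1]
Sum = 22.09
p = [0.0453, 0.9094, 0.0453]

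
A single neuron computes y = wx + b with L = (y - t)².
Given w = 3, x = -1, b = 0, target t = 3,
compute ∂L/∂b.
∂L/∂b = -12

y = wx + b = (3)(-1) + 0 = -3
∂L/∂y = 2(y - t) = 2(-3 - 3) = -12
∂y/∂b = 1
∂L/∂b = ∂L/∂y · ∂y/∂b = -12 × 1 = -12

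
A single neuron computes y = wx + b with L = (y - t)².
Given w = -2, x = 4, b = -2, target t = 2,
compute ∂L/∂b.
∂L/∂b = -24

y = wx + b = (-2)(4) + -2 = -10
∂L/∂y = 2(y - t) = 2(-10 - 2) = -24
∂y/∂b = 1
∂L/∂b = ∂L/∂y · ∂y/∂b = -24 × 1 = -24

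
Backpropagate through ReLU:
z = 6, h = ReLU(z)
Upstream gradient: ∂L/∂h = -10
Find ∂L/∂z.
∂L/∂z = -10

h = ReLU(6) = 6
Since z > 0: ∂h/∂z = 1
∂L/∂z = ∂L/∂h · ∂h/∂z = -10 × 1 = -10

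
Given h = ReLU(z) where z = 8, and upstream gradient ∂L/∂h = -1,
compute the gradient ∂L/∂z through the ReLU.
∂L/∂z = -1

h = ReLU(8) = 8
Since z > 0: ∂h/∂z = 1
∂L/∂z = ∂L/∂h · ∂h/∂z = -1 × 1 = -1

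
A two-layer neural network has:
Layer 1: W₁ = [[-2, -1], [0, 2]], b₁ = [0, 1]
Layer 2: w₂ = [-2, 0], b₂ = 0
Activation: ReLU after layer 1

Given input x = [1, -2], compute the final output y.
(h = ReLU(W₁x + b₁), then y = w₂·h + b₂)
y = 0

Layer 1 pre-activation: z₁ = [0, -3]
After ReLU: h = [0, 0]
Layer 2 output: y = -2×0 + 0×0 + 0 = 0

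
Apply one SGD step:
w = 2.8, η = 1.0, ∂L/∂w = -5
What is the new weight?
w_new = 7.8

w_new = w - η·∂L/∂w = 2.8 - 1.0×(-5) = 2.8 - (-5) = 7.8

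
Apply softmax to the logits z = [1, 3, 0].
p = [0.1142, 0.8438, 0.042]

exp(z) = [2.718, 20.09, 1]
Sum = 23.8
p = [0.1142, 0.8438, 0.042]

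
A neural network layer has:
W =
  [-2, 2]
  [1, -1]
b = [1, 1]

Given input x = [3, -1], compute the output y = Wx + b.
y = [-7, 5]

Wx = [-2×3 + 2×-1, 1×3 + -1×-1]
   = [-8, 4]
y = Wx + b = [-8 + 1, 4 + 1] = [-7, 5]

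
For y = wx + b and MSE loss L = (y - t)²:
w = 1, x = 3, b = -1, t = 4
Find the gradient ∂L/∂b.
∂L/∂b = -4

y = wx + b = (1)(3) + -1 = 2
∂L/∂y = 2(y - t) = 2(2 - 4) = -4
∂y/∂b = 1
∂L/∂b = ∂L/∂y · ∂y/∂b = -4 × 1 = -4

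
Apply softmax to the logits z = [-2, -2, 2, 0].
p = [0.0156, 0.0156, 0.8533, 0.1155]

exp(z) = [0.1353, 0.1353, 7.389, 1]
Sum = 8.66
p = [0.0156, 0.0156, 0.8533, 0.1155]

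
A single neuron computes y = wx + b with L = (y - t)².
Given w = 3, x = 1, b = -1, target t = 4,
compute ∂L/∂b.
∂L/∂b = -4

y = wx + b = (3)(1) + -1 = 2
∂L/∂y = 2(y - t) = 2(2 - 4) = -4
∂y/∂b = 1
∂L/∂b = ∂L/∂y · ∂y/∂b = -4 × 1 = -4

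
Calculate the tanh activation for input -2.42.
-0.9843

tanh(-2.42) = (e^(-2.42) - e^(2.42))/(e^(-2.42) + e^(2.42)) = -0.9843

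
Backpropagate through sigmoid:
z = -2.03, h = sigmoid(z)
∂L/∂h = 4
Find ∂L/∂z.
∂L/∂z = 0.4104

σ(-2.03) = 0.1161
σ'(-2.03) = σ(-2.03)(1 - σ(-2.03)) = 0.1161 × 0.8839 = 0.1026
∂L/∂z = ∂L/∂h · σ'(z) = 4 × 0.1026 = 0.4104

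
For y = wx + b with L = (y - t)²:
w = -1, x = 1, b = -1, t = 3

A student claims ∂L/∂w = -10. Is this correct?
Correct

y = (-1)(1) + -1 = -2
∂L/∂y = 2(y - t) = 2(-2 - 3) = -10
∂y/∂w = x = 1
∂L/∂w = -10 × 1 = -10

Claimed value: -10
Correct: The correct gradient is -10.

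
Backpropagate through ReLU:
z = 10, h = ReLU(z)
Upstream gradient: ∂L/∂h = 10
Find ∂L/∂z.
∂L/∂z = 10

h = ReLU(10) = 10
Since z > 0: ∂h/∂z = 1
∂L/∂z = ∂L/∂h · ∂h/∂z = 10 × 1 = 10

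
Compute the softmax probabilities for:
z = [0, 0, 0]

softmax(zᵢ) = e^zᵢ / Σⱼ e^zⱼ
p = [0.3333, 0.3333, 0.3333]

exp(z) = [1, 1, 1]
Sum = 3
p = [0.3333, 0.3333, 0.3333]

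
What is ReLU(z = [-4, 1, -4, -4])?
h = [0, 1, 0, 0]

ReLU applied element-wise: max(0,-4)=0, max(0,1)=1, max(0,-4)=0, max(0,-4)=0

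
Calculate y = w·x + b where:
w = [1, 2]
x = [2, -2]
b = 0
y = -2

y = (1)(2) + (2)(-2) + 0 = -2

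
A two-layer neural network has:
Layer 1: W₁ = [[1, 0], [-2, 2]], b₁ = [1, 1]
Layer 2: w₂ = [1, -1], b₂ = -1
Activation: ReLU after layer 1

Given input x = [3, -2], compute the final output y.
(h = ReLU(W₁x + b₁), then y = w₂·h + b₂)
y = 3

Layer 1 pre-activation: z₁ = [4, -9]
After ReLU: h = [4, 0]
Layer 2 output: y = 1×4 + -1×0 + -1 = 3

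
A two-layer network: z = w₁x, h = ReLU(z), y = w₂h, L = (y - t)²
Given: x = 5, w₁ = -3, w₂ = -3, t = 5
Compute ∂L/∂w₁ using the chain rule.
∂L/∂w₁ = 0

Forward pass:
z = w₁x = -3×5 = -15
h = ReLU(-15) = 0
y = w₂h = -3×0 = 0

Backward pass:
∂L/∂y = 2(y - t) = 2(0 - 5) = -10
∂y/∂h = w₂ = -3
∂h/∂z = 0 (ReLU derivative)
∂z/∂w₁ = x = 5

∂L/∂w₁ = -10 × -3 × 0 × 5 = 0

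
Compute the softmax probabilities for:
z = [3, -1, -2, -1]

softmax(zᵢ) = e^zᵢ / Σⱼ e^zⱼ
p = [0.9584, 0.0176, 0.0065, 0.0176]

exp(z) = [20.09, 0.3679, 0.1353, 0.3679]
Sum = 20.96
p = [0.9584, 0.0176, 0.0065, 0.0176]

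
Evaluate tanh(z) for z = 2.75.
0.9919

tanh(2.75) = (e^(2.75) - e^(-2.75))/(e^(2.75) + e^(-2.75)) = 0.9919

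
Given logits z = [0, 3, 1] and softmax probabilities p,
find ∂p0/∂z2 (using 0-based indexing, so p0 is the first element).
∂p0/∂z2 = -0.004797

p = softmax(z) = [0.04201, 0.8438, 0.1142]
p0 = 0.04201, p2 = 0.1142

∂p0/∂z2 = -p0 × p2 = -0.04201 × 0.1142 = -0.004797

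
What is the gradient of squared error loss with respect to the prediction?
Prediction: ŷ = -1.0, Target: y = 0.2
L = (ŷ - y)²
∂L/∂ŷ = -2.4

∂L/∂ŷ = 2(ŷ - y) = 2(-1.0 - 0.2) = 2(-1.2) = -2.4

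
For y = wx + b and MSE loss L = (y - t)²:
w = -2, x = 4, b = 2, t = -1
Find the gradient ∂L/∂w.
∂L/∂w = -40

y = wx + b = (-2)(4) + 2 = -6
∂L/∂y = 2(y - t) = 2(-6 - -1) = -10
∂y/∂w = x = 4
∂L/∂w = ∂L/∂y · ∂y/∂w = -10 × 4 = -40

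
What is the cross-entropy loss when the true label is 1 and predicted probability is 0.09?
L = 2.408

L = -1·log(0.09) - 0·log(0.91) = -log(0.09) = 2.408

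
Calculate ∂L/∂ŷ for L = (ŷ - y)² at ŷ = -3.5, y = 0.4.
∂L/∂ŷ = -7.8

∂L/∂ŷ = 2(ŷ - y) = 2(-3.5 - 0.4) = 2(-3.9) = -7.8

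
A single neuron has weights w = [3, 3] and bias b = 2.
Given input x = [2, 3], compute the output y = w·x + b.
y = 17

y = (3)(2) + (3)(3) + 2 = 17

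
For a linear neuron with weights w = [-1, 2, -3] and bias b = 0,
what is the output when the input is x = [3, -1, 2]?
y = -11

y = (-1)(3) + (2)(-1) + (-3)(2) + 0 = -11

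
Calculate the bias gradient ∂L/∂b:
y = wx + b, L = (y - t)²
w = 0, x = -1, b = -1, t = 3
∂L/∂b = -8

y = wx + b = (0)(-1) + -1 = -1
∂L/∂y = 2(y - t) = 2(-1 - 3) = -8
∂y/∂b = 1
∂L/∂b = ∂L/∂y · ∂y/∂b = -8 × 1 = -8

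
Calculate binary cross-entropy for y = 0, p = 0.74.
L = 1.347

L = -0·log(0.74) - 1·log(0.26) = -log(0.26) = 1.347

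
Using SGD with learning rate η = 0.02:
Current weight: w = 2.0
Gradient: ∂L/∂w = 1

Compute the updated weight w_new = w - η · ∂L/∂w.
w_new = 1.98

w_new = w - η·∂L/∂w = 2.0 - 0.02×(1) = 2.0 - (0.02) = 1.98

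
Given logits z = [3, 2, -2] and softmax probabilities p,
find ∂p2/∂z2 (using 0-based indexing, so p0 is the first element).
∂p2/∂z2 = 0.004878

p = softmax(z) = [0.7275, 0.2676, 0.004902]
p2 = 0.004902

∂p2/∂z2 = p2(1 - p2) = 0.004902 × (1 - 0.004902) = 0.004878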